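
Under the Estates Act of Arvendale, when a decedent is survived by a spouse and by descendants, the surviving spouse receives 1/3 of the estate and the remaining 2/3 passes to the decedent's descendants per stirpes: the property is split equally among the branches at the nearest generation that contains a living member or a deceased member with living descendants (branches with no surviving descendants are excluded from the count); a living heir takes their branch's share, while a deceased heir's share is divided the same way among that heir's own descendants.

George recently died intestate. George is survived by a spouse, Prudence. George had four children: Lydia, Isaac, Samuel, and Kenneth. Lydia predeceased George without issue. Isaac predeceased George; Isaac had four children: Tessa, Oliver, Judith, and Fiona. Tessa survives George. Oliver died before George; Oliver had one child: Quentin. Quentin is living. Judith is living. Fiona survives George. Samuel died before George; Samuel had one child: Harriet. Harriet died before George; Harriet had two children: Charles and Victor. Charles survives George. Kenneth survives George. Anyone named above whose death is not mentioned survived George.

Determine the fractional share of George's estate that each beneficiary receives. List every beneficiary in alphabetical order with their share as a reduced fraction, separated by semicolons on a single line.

Prudence, as surviving spouse, takes 1/3.
The remaining 2/3 passes to George's descendants per stirpes.
Lydia left no surviving issue, so that branch lapses and is disregarded.
The 2/3 is divided into 3 equal shares of 2/9 among Isaac, Samuel, Kenneth.
Isaac predeceased; the 2/9 allotted to Isaac's branch passes to Isaac's issue by representation.
The 2/9 is divided into 4 equal shares of 1/18 among Tessa, Oliver, Judith, Fiona.
Tessa is living and takes 1/18.
Oliver predeceased; the 1/18 allotted to Oliver's branch passes to Oliver's issue by representation.
Quentin is the sole taker at this level and receives the full 1/18.
Judith is living and takes 1/18.
Fiona is living and takes 1/18.
Samuel predeceased; the 2/9 allotted to Samuel's branch passes to Samuel's issue by representation.
Harriet's line is the sole branch at this level, so the full 2/9 passes to Harriet's issue by representation.
The 2/9 is divided into 2 equal shares of 1/9 among Charles, Victor.
Charles is living and takes 1/9.
Victor is living and takes 1/9.
Kenneth is living and takes 2/9.

Charles 1/9; Fiona 1/18; Judith 1/18; Kenneth 2/9; Prudence 1/3; Quentin 1/18; Tessa 1/18; Victor 1/9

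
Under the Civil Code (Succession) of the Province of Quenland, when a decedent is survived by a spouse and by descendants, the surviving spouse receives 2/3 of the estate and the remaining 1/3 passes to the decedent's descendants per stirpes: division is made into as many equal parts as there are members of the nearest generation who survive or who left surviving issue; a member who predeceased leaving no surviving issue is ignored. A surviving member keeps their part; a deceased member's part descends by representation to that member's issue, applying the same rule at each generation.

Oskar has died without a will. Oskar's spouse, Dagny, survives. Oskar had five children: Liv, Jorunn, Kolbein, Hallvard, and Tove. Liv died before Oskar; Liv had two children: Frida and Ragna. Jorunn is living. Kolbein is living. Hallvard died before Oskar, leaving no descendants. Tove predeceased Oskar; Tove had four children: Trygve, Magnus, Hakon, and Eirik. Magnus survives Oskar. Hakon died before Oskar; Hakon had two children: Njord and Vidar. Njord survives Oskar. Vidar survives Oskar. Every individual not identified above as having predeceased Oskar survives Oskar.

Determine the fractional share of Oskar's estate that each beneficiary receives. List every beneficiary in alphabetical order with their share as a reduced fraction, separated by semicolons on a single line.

Dagny, as surviving spouse, takes 2/3.
The remaining 1/3 passes to Oskar's descendants per stirpes.
Hallvard left no surviving issue, so that branch lapses and is disregarded.
The 1/3 is divided into 4 equal shares of 1/12 among Liv, Jorunn, Kolbein, Tove.
Liv predeceased; the 1/12 allotted to Liv's branch passes to Liv's issue by representation.
The 1/12 is divided into 2 equal shares of 1/24 among Frida, Ragna.
Frida is living and takes 1/24.
Ragna is living and takes 1/24.
Jorunn is living and takes 1/12.
Kolbein is living and takes 1/12.
Tove predeceased; the 1/12 allotted to Tove's branch passes to Tove's issue by representation.
The 1/12 is divided into 4 equal shares of 1/48 among Trygve, Magnus, Hakon, Eirik.
Trygve is living and takes 1/48.
Magnus is living and takes 1/48.
Hakon predeceased; the 1/48 allotted to Hakon's branch passes to Hakon's issue by representation.
The 1/48 is divided into 2 equal shares of 1/96 among Njord, Vidar.
Njord is living and takes 1/96.
Vidar is living and takes 1/96.
Eirik is living and takes 1/48.

Dagny 2/3; Eirik 1/48; Frida 1/24; Jorunn 1/12; Kolbein 1/12; Magnus 1/48; Njord 1/96; Ragna 1/24; Trygve 1/48; Vidar 1/96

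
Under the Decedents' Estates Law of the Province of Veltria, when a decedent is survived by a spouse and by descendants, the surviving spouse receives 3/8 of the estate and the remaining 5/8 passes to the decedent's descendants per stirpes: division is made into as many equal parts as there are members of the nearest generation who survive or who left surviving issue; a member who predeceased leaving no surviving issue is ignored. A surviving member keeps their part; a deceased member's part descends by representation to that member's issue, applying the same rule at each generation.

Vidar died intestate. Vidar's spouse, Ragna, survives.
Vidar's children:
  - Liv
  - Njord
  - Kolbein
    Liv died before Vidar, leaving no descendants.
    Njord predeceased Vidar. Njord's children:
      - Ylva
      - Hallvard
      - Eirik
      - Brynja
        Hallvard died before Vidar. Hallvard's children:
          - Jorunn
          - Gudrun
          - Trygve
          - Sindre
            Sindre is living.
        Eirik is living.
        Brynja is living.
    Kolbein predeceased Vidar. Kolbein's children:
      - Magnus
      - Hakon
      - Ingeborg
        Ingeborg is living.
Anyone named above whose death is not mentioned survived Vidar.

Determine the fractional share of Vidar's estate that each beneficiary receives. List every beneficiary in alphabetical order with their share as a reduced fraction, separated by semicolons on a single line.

Brynja 5/64; Eirik 5/64; Gudrun 5/256; Hakon 5/48; Ingeborg 5/48; Jorunn 5/256; Magnus 5/48; Ragna 3/8; Sindre 5/256; Trygve 5/256; Ylva 5/64

Ragna, as surviving spouse, takes 3/8.
The remaining 5/8 passes to Vidar's descendants per stirpes.
Liv left no surviving issue, so that branch lapses and is disregarded.
The 5/8 is divided into 2 equal shares of 5/16 among Njord, Kolbein.
Njord predeceased; the 5/16 allotted to Njord's branch passes to Njord's issue by representation.
The 5/16 is divided into 4 equal shares of 5/64 among Ylva, Hallvard, Eirik, Brynja.
Ylva is living and takes 5/64.
Hallvard predeceased; the 5/64 allotted to Hallvard's branch passes to Hallvard's issue by representation.
The 5/64 is divided into 4 equal shares of 5/256 among Jorunn, Gudrun, Trygve, Sindre.
Jorunn is living and takes 5/256.
Gudrun is living and takes 5/256.
Trygve is living and takes 5/256.
Sindre is living and takes 5/256.
Eirik is living and takes 5/64.
Brynja is living and takes 5/64.
Kolbein predeceased; the 5/16 allotted to Kolbein's branch passes to Kolbein's issue by representation.
The 5/16 is divided into 3 equal shares of 5/48 among Magnus, Hakon, Ingeborg.
Magnus is living and takes 5/48.
Hakon is living and takes 5/48.
Ingeborg is living and takes 5/48.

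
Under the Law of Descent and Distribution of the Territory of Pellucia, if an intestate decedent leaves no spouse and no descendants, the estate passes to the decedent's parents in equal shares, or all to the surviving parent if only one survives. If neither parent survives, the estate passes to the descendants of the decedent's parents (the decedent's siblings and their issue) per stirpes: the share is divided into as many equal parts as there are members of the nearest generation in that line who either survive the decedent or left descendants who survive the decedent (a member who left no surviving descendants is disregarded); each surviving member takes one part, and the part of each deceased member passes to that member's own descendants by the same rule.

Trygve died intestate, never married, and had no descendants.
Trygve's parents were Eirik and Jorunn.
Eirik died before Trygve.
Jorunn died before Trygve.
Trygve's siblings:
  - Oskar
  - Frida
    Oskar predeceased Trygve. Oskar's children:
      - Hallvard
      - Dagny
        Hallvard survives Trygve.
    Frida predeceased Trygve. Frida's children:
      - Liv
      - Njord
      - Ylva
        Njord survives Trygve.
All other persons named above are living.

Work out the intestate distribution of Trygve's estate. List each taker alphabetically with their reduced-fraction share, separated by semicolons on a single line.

Neither parent survives and there are no descendants, so the estate passes to Trygve's siblings and their issue per stirpes.
The estate is divided into 2 equal shares of 1/2 among Oskar, Frida.
Oskar predeceased; the 1/2 allotted to Oskar's branch passes to Oskar's issue by representation.
The 1/2 is divided into 2 equal shares of 1/4 among Hallvard, Dagny.
Hallvard is living and takes 1/4.
Dagny is living and takes 1/4.
Frida predeceased; the 1/2 allotted to Frida's branch passes to Frida's issue by representation.
The 1/2 is divided into 3 equal shares of 1/6 among Liv, Njord, Ylva.
Liv is living and takes 1/6.
Njord is living and takes 1/6.
Ylva is living and takes 1/6.

Dagny 1/4; Hallvard 1/4; Liv 1/6; Njord 1/6; Ylva 1/6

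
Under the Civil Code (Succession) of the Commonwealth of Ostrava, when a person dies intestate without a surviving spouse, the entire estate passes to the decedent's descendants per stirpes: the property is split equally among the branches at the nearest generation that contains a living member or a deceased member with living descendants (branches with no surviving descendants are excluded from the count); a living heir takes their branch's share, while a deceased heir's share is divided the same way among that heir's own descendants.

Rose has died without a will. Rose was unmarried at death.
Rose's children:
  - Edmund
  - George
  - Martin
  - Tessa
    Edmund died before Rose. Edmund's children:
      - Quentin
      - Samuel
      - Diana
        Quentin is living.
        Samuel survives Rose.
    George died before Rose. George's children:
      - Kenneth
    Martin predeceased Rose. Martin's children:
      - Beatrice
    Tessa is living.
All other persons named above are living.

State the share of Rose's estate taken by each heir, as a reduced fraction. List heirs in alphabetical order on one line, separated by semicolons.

There is no surviving spouse, so the entire estate passes to Rose's descendants per stirpes.
The estate is divided into 4 equal shares of 1/4 among Edmund, George, Martin, Tessa.
Edmund predeceased; the 1/4 allotted to Edmund's branch passes to Edmund's issue by representation.
The 1/4 is divided into 3 equal shares of 1/12 among Quentin, Samuel, Diana.
Quentin is living and takes 1/12.
Samuel is living and takes 1/12.
Diana is living and takes 1/12.
George predeceased; the 1/4 allotted to George's branch passes to George's issue by representation.
Kenneth is the sole taker at this level and receives the full 1/4.
Martin predeceased; the 1/4 allotted to Martin's branch passes to Martin's issue by representation.
Beatrice is the sole taker at this level and receives the full 1/4.
Tessa is living and takes 1/4.

Beatrice 1/4; Diana 1/12; Kenneth 1/4; Quentin 1/12; Samuel 1/12; Tessa 1/4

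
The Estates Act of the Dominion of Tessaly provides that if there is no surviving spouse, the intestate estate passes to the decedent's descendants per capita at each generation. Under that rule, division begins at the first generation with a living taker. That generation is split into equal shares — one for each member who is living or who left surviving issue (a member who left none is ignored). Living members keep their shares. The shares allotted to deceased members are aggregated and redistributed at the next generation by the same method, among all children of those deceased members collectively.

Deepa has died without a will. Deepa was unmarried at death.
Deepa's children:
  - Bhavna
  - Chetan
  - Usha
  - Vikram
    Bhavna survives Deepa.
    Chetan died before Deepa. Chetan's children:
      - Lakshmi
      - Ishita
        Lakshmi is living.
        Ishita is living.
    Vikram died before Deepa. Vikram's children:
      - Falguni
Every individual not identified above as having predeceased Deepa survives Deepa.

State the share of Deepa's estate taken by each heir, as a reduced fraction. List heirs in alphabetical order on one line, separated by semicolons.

Bhavna 1/4; Falguni 1/6; Ishita 1/6; Lakshmi 1/6; Usha 1/4

There is no surviving spouse, so the entire estate passes to Deepa's descendants per capita at each generation.
At generation 1 (Bhavna, Chetan, Usha, Vikram) there are 4 shares of (1)/4 = 1/4 each.
Living: Bhavna and Usha — each takes 1/4.
Deceased: Chetan and Vikram. Their combined 1/2 is pooled and carried to generation 2.
At generation 2 (Lakshmi, Ishita, Falguni) there are 3 shares of (1/2)/3 = 1/6 each.
Living: Lakshmi, Ishita, and Falguni — each takes 1/6.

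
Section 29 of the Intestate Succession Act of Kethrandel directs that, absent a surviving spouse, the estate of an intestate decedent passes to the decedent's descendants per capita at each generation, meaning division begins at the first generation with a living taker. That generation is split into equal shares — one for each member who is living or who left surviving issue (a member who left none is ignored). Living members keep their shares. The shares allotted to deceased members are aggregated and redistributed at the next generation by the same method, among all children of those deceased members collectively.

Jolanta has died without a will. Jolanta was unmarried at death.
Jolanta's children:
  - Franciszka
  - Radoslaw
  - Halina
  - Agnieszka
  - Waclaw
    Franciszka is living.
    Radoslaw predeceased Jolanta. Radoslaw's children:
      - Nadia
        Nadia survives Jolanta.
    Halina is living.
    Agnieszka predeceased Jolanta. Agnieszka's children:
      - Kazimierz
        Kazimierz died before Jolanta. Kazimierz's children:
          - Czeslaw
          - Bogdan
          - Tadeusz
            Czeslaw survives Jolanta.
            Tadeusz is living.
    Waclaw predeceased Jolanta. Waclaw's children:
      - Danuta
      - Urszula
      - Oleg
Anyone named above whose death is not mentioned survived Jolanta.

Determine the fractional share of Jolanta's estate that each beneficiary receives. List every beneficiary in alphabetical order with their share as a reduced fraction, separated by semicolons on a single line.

There is no surviving spouse, so the entire estate passes to Jolanta's descendants per capita at each generation.
At generation 1 (Franciszka, Radoslaw, Halina, Agnieszka, Waclaw) there are 5 shares of (1)/5 = 1/5 each.
Living: Franciszka and Halina — each takes 1/5.
Deceased: Radoslaw, Agnieszka, and Waclaw. Their combined 3/5 is pooled and carried to generation 2.
At generation 2 (Nadia, Kazimierz, Danuta, Urszula, Oleg) there are 5 shares of (3/5)/5 = 3/25 each.
Living: Nadia, Danuta, Urszula, and Oleg — each takes 3/25.
Deceased: Kazimierz. That 3/25 share is carried to generation 3.
At generation 3 (Czeslaw, Bogdan, Tadeusz) there are 3 shares of (3/25)/3 = 1/25 each.
Living: Czeslaw, Bogdan, and Tadeusz — each takes 1/25.

Bogdan 1/25; Czeslaw 1/25; Danuta 3/25; Franciszka 1/5; Halina 1/5; Nadia 3/25; Oleg 3/25; Tadeusz 1/25; Urszula 3/25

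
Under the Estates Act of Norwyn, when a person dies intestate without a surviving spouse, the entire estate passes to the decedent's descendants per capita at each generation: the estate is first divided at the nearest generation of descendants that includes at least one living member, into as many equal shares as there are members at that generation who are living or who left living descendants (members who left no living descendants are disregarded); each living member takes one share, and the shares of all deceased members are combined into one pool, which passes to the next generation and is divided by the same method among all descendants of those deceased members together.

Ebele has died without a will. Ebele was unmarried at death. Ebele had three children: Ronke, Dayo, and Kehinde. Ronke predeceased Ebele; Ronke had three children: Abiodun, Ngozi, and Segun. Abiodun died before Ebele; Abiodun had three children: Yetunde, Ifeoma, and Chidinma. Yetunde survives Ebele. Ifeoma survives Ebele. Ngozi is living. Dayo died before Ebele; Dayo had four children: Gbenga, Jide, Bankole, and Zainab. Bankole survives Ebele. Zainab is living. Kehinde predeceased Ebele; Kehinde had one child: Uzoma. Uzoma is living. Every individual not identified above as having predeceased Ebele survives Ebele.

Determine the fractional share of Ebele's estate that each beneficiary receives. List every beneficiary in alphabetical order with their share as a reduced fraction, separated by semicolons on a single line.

Bankole 1/8; Chidinma 1/24; Gbenga 1/8; Ifeoma 1/24; Jide 1/8; Ngozi 1/8; Segun 1/8; Uzoma 1/8; Yetunde 1/24; Zainab 1/8

There is no surviving spouse, so the entire estate passes to Ebele's descendants per capita at each generation.
No one at generation 1 (Ronke, Dayo, Kehinde) is living; moving to the next generation.
At generation 2 (Abiodun, Ngozi, Segun, Gbenga, Jide, Bankole, Zainab, Uzoma) there are 8 shares of (1)/8 = 1/8 each.
Living: Ngozi, Segun, Gbenga, Jide, Bankole, Zainab, and Uzoma — each takes 1/8.
Deceased: Abiodun. That 1/8 share is carried to generation 3.
At generation 3 (Yetunde, Ifeoma, Chidinma) there are 3 shares of (1/8)/3 = 1/24 each.
Living: Yetunde, Ifeoma, and Chidinma — each takes 1/24.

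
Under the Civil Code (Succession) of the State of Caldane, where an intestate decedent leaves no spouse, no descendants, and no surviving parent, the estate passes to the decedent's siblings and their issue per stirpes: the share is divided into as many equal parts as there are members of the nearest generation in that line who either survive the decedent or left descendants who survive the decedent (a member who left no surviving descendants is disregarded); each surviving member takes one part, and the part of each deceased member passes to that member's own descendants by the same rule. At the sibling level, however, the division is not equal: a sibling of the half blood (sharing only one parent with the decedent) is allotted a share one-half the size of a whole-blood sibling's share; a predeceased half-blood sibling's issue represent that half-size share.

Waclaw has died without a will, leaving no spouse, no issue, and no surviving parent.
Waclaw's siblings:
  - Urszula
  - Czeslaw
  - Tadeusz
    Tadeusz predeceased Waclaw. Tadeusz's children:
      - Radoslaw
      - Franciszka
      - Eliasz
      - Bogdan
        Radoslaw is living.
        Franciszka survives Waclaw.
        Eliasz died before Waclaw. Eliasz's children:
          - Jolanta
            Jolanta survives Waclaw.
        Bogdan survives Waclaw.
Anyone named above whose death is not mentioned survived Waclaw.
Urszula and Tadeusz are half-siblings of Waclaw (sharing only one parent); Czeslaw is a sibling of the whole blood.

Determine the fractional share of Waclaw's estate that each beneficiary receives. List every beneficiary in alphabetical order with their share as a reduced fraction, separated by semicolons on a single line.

Bogdan 1/16; Czeslaw 1/2; Franciszka 1/16; Jolanta 1/16; Radoslaw 1/16; Urszula 1/4

No spouse, descendants, or parent survives, so the estate passes to Waclaw's siblings per stirpes.
Half-blood siblings count for one-half the weight of whole-blood siblings at the initial division.
Dividing 1 in proportion to weights (total weight 2): Urszula (weight 1/2) → 1/4; Czeslaw (weight 1) → 1/2; Tadeusz (weight 1/2) → 1/4.
Urszula is living and takes 1/4.
Czeslaw is living and takes 1/2.
Tadeusz predeceased; the 1/4 allotted to Tadeusz's branch passes to Tadeusz's issue by representation.
The 1/4 is divided into 4 equal shares of 1/16 among Radoslaw, Franciszka, Eliasz, Bogdan.
Radoslaw is living and takes 1/16.
Franciszka is living and takes 1/16.
Eliasz predeceased; the 1/16 allotted to Eliasz's branch passes to Eliasz's issue by representation.
Jolanta is the sole taker at this level and receives the full 1/16.
Bogdan is living and takes 1/16.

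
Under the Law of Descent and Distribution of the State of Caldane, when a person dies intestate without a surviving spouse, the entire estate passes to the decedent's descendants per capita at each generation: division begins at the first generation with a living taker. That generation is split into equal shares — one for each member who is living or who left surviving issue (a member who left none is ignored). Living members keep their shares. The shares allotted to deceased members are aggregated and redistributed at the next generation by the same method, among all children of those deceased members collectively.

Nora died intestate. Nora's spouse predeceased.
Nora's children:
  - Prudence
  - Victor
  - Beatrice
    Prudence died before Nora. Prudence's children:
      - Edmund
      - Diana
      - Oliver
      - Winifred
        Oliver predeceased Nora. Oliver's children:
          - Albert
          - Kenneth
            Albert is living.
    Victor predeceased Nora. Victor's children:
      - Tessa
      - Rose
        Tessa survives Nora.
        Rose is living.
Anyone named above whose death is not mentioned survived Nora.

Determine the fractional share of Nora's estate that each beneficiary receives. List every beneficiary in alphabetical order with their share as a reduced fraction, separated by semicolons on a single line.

There is no surviving spouse, so the entire estate passes to Nora's descendants per capita at each generation.
At generation 1 (Prudence, Victor, Beatrice) there are 3 shares of (1)/3 = 1/3 each.
Living: Beatrice — each takes 1/3.
Deceased: Prudence and Victor. Their combined 2/3 is pooled and carried to generation 2.
At generation 2 (Edmund, Diana, Oliver, Winifred, Tessa, Rose) there are 6 shares of (2/3)/6 = 1/9 each.
Living: Edmund, Diana, Winifred, Tessa, and Rose — each takes 1/9.
Deceased: Oliver. That 1/9 share is carried to generation 3.
At generation 3 (Albert, Kenneth) there are 2 shares of (1/9)/2 = 1/18 each.
Living: Albert and Kenneth — each takes 1/18.

Albert 1/18; Beatrice 1/3; Diana 1/9; Edmund 1/9; Kenneth 1/18; Rose 1/9; Tessa 1/9; Winifred 1/9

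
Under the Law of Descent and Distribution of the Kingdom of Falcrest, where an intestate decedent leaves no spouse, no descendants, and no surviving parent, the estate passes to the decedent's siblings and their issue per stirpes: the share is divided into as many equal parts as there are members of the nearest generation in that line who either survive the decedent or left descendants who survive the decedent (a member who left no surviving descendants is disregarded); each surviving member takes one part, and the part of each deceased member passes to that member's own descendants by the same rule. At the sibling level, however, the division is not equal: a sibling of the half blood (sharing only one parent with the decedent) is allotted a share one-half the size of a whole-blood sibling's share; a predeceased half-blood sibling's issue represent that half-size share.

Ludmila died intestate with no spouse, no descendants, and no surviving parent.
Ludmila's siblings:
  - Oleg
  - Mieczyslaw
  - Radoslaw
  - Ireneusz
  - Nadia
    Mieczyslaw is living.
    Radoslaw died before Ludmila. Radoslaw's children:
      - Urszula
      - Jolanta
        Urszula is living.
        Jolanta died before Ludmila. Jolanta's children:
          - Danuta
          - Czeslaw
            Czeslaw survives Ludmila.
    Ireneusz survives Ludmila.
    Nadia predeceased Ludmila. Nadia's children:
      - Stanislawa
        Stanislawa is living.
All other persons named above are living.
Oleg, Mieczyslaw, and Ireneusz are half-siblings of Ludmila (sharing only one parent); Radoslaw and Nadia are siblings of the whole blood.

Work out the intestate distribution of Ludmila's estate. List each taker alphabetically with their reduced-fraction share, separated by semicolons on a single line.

Czeslaw 1/14; Danuta 1/14; Ireneusz 1/7; Mieczyslaw 1/7; Oleg 1/7; Stanislawa 2/7; Urszula 1/7

No spouse, descendants, or parent survives, so the estate passes to Ludmila's siblings per stirpes.
Half-blood siblings count for one-half the weight of whole-blood siblings at the initial division.
Dividing 1 in proportion to weights (total weight 7/2): Oleg (weight 1/2) → 1/7; Mieczyslaw (weight 1/2) → 1/7; Radoslaw (weight 1) → 2/7; Ireneusz (weight 1/2) → 1/7; Nadia (weight 1) → 2/7.
Oleg is living and takes 1/7.
Mieczyslaw is living and takes 1/7.
Radoslaw predeceased; the 2/7 allotted to Radoslaw's branch passes to Radoslaw's issue by representation.
The 2/7 is divided into 2 equal shares of 1/7 among Urszula, Jolanta.
Urszula is living and takes 1/7.
Jolanta predeceased; the 1/7 allotted to Jolanta's branch passes to Jolanta's issue by representation.
The 1/7 is divided into 2 equal shares of 1/14 among Danuta, Czeslaw.
Danuta is living and takes 1/14.
Czeslaw is living and takes 1/14.
Ireneusz is living and takes 1/7.
Nadia predeceased; the 2/7 allotted to Nadia's branch passes to Nadia's issue by representation.
Stanislawa is the sole taker at this level and receives the full 2/7.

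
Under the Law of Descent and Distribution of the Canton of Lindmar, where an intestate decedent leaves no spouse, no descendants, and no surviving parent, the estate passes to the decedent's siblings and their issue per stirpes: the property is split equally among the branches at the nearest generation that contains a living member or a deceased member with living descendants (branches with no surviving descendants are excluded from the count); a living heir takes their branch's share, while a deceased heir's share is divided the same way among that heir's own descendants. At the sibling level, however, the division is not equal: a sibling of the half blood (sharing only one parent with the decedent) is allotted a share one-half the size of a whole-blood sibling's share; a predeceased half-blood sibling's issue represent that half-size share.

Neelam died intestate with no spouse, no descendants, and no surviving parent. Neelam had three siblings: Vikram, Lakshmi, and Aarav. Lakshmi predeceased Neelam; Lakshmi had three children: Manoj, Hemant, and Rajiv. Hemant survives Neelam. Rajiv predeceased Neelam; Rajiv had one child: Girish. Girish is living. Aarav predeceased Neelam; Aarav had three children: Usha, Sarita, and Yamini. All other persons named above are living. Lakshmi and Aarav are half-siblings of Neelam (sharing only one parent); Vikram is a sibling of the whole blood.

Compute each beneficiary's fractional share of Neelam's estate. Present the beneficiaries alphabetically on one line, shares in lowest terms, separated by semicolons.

No spouse, descendants, or parent survives, so the estate passes to Neelam's siblings per stirpes.
Half-blood siblings count for one-half the weight of whole-blood siblings at the initial division.
Dividing 1 in proportion to weights (total weight 2): Vikram (weight 1) → 1/2; Lakshmi (weight 1/2) → 1/4; Aarav (weight 1/2) → 1/4.
Vikram is living and takes 1/2.
Lakshmi predeceased; the 1/4 allotted to Lakshmi's branch passes to Lakshmi's issue by representation.
The 1/4 is divided into 3 equal shares of 1/12 among Manoj, Hemant, Rajiv.
Manoj is living and takes 1/12.
Hemant is living and takes 1/12.
Rajiv predeceased; the 1/12 allotted to Rajiv's branch passes to Rajiv's issue by representation.
Girish is the sole taker at this level and receives the full 1/12.
Aarav predeceased; the 1/4 allotted to Aarav's branch passes to Aarav's issue by representation.
The 1/4 is divided into 3 equal shares of 1/12 among Usha, Sarita, Yamini.
Usha is living and takes 1/12.
Sarita is living and takes 1/12.
Yamini is living and takes 1/12.

Girish 1/12; Hemant 1/12; Manoj 1/12; Sarita 1/12; Usha 1/12; Vikram 1/2; Yamini 1/12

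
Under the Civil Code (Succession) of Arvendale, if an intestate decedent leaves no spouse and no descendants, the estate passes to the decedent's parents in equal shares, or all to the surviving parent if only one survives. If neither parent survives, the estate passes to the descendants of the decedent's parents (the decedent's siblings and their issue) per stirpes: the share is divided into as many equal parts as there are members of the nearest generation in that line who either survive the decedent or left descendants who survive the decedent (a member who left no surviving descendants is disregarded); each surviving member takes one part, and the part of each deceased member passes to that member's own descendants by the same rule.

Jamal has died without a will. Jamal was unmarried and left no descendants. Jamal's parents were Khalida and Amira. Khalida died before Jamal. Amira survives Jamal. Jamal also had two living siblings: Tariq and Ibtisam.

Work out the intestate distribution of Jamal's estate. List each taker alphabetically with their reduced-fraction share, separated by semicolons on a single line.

Only one parent, Amira, survives, so Amira takes the entire estate. The siblings take nothing because a surviving parent has priority.

Amira 1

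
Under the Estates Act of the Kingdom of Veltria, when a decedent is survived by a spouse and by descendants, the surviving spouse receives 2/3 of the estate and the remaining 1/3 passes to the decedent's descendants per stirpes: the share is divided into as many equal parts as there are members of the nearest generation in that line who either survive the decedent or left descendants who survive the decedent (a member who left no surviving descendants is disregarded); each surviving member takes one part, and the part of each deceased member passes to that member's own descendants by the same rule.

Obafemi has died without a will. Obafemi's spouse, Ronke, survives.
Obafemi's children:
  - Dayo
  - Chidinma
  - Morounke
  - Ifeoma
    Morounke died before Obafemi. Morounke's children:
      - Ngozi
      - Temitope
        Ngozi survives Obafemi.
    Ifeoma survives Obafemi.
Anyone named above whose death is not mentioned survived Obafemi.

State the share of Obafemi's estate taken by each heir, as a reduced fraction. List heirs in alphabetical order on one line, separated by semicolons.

Chidinma 1/12; Dayo 1/12; Ifeoma 1/12; Ngozi 1/24; Ronke 2/3; Temitope 1/24

Ronke, as surviving spouse, takes 2/3.
The remaining 1/3 passes to Obafemi's descendants per stirpes.
The 1/3 is divided into 4 equal shares of 1/12 among Dayo, Chidinma, Morounke, Ifeoma.
Dayo is living and takes 1/12.
Chidinma is living and takes 1/12.
Morounke predeceased; the 1/12 allotted to Morounke's branch passes to Morounke's issue by representation.
The 1/12 is divided into 2 equal shares of 1/24 among Ngozi, Temitope.
Ngozi is living and takes 1/24.
Temitope is living and takes 1/24.
Ifeoma is living and takes 1/12.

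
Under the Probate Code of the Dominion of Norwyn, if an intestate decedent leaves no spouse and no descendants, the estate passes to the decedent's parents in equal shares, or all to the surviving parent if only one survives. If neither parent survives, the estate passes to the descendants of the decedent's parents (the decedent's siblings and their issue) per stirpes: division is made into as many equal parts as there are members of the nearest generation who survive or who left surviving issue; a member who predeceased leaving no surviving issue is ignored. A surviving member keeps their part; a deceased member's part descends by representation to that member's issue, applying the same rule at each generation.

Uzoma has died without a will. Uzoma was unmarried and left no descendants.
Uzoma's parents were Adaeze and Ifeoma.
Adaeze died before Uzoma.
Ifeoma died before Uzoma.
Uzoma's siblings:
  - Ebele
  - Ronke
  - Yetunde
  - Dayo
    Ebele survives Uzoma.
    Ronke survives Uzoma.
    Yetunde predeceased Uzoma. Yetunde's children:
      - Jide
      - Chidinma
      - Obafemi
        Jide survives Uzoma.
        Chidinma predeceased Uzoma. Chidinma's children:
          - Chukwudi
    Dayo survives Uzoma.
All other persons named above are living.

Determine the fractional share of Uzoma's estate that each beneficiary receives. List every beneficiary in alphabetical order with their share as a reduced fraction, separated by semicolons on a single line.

Neither parent survives and there are no descendants, so the estate passes to Uzoma's siblings and their issue per stirpes.
The estate is divided into 4 equal shares of 1/4 among Ebele, Ronke, Yetunde, Dayo.
Ebele is living and takes 1/4.
Ronke is living and takes 1/4.
Yetunde predeceased; the 1/4 allotted to Yetunde's branch passes to Yetunde's issue by representation.
The 1/4 is divided into 3 equal shares of 1/12 among Jide, Chidinma, Obafemi.
Jide is living and takes 1/12.
Chidinma predeceased; the 1/12 allotted to Chidinma's branch passes to Chidinma's issue by representation.
Chukwudi is the sole taker at this level and receives the full 1/12.
Obafemi is living and takes 1/12.
Dayo is living and takes 1/4.

Chukwudi 1/12; Dayo 1/4; Ebele 1/4; Jide 1/12; Obafemi 1/12; Ronke 1/4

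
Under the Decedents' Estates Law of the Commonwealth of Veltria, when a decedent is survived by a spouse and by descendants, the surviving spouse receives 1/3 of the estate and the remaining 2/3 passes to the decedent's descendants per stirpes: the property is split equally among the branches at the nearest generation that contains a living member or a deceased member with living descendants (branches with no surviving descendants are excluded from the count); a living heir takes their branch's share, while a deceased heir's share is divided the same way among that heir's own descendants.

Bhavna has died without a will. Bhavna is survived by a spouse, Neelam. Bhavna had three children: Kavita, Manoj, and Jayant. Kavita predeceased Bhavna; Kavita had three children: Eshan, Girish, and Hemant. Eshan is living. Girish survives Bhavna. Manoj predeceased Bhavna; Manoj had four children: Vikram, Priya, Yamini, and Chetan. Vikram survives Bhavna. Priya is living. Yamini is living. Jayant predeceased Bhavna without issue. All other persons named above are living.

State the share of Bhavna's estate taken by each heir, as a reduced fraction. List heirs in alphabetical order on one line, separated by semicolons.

Neelam, as surviving spouse, takes 1/3.
The remaining 2/3 passes to Bhavna's descendants per stirpes.
Jayant left no surviving issue, so that branch lapses and is disregarded.
The 2/3 is divided into 2 equal shares of 1/3 among Kavita, Manoj.
Kavita predeceased; the 1/3 allotted to Kavita's branch passes to Kavita's issue by representation.
The 1/3 is divided into 3 equal shares of 1/9 among Eshan, Girish, Hemant.
Eshan is living and takes 1/9.
Girish is living and takes 1/9.
Hemant is living and takes 1/9.
Manoj predeceased; the 1/3 allotted to Manoj's branch passes to Manoj's issue by representation.
The 1/3 is divided into 4 equal shares of 1/12 among Vikram, Priya, Yamini, Chetan.
Vikram is living and takes 1/12.
Priya is living and takes 1/12.
Yamini is living and takes 1/12.
Chetan is living and takes 1/12.

Chetan 1/12; Eshan 1/9; Girish 1/9; Hemant 1/9; Neelam 1/3; Priya 1/12; Vikram 1/12; Yamini 1/12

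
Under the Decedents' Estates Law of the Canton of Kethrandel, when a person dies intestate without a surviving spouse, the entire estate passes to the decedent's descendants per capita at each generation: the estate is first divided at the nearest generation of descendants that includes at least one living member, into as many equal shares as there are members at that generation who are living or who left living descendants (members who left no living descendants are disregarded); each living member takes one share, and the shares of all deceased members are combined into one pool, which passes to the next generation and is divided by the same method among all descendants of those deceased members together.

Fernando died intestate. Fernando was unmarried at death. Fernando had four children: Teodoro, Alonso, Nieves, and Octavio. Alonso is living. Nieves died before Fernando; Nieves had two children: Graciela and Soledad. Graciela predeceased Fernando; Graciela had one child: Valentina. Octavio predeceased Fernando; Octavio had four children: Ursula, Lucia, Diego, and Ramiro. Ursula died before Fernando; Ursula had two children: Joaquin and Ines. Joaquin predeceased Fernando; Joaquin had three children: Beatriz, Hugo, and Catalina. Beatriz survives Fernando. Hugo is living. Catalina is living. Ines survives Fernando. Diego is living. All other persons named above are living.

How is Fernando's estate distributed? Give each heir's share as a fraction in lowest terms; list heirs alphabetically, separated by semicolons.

Alonso 1/4; Beatriz 1/54; Catalina 1/54; Diego 1/12; Hugo 1/54; Ines 1/18; Lucia 1/12; Ramiro 1/12; Soledad 1/12; Teodoro 1/4; Valentina 1/18

There is no surviving spouse, so the entire estate passes to Fernando's descendants per capita at each generation.
At generation 1 (Teodoro, Alonso, Nieves, Octavio) there are 4 shares of (1)/4 = 1/4 each.
Living: Teodoro and Alonso — each takes 1/4.
Deceased: Nieves and Octavio. Their combined 1/2 is pooled and carried to generation 2.
At generation 2 (Graciela, Soledad, Ursula, Lucia, Diego, Ramiro) there are 6 shares of (1/2)/6 = 1/12 each.
Living: Soledad, Lucia, Diego, and Ramiro — each takes 1/12.
Deceased: Graciela and Ursula. Their combined 1/6 is pooled and carried to generation 3.
At generation 3 (Valentina, Joaquin, Ines) there are 3 shares of (1/6)/3 = 1/18 each.
Living: Valentina and Ines — each takes 1/18.
Deceased: Joaquin. That 1/18 share is carried to generation 4.
At generation 4 (Beatriz, Hugo, Catalina) there are 3 shares of (1/18)/3 = 1/54 each.
Living: Beatriz, Hugo, and Catalina — each takes 1/54.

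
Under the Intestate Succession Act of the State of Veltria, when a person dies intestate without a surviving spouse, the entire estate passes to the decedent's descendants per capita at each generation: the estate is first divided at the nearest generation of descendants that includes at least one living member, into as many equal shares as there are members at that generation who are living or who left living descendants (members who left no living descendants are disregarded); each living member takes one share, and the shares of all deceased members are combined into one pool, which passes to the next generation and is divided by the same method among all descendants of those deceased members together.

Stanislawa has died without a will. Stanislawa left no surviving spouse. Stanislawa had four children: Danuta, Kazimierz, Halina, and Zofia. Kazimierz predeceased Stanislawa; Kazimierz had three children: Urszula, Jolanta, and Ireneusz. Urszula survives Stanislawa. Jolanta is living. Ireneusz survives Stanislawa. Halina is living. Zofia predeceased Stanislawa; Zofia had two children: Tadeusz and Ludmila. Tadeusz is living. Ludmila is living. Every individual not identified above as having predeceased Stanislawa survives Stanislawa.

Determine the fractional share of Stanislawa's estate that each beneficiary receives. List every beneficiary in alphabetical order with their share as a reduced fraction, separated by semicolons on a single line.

Danuta 1/4; Halina 1/4; Ireneusz 1/10; Jolanta 1/10; Ludmila 1/10; Tadeusz 1/10; Urszula 1/10

There is no surviving spouse, so the entire estate passes to Stanislawa's descendants per capita at each generation.
At generation 1 (Danuta, Kazimierz, Halina, Zofia) there are 4 shares of (1)/4 = 1/4 each.
Living: Danuta and Halina — each takes 1/4.
Deceased: Kazimierz and Zofia. Their combined 1/2 is pooled and carried to generation 2.
At generation 2 (Urszula, Jolanta, Ireneusz, Tadeusz, Ludmila) there are 5 shares of (1/2)/5 = 1/10 each.
Living: Urszula, Jolanta, Ireneusz, Tadeusz, and Ludmila — each takes 1/10.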